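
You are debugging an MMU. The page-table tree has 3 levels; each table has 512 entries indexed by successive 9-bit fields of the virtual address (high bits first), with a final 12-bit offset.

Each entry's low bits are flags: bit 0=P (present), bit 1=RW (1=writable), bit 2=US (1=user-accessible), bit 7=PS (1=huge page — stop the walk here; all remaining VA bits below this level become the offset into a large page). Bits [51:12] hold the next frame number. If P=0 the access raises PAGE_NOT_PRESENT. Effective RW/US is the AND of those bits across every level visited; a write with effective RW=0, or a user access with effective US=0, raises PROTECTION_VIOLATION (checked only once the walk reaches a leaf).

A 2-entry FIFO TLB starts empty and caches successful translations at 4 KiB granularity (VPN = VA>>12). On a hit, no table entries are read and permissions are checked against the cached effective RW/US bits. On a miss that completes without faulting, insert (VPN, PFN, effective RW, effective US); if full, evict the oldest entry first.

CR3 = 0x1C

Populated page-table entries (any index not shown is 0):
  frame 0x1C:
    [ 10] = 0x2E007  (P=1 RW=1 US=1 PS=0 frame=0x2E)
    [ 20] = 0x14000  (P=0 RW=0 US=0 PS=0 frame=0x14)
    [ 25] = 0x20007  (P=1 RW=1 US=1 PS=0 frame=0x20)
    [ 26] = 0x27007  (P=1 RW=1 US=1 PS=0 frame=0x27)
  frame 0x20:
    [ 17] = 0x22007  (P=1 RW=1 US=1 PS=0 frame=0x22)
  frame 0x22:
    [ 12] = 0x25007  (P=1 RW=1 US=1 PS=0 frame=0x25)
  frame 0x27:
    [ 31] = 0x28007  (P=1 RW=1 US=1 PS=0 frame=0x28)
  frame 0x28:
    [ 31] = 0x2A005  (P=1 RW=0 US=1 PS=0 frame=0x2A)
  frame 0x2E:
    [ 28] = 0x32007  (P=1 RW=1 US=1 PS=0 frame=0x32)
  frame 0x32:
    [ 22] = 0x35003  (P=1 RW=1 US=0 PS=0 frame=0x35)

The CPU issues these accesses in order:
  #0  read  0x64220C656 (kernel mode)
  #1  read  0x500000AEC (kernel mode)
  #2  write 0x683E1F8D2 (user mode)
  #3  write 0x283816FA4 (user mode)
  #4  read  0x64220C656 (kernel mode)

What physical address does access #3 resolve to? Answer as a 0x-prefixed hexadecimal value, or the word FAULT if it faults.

Trace:
#0 VA=0x64220C656 (r,kernel):
  L0: frame=0x1C idx=25 entry=0x20007 [P=1 RW=1 US=1 PS=0]
  L1: frame=0x20 idx=17 entry=0x22007 [P=1 RW=1 US=1 PS=0]
  L2: frame=0x22 idx=12 entry=0x25007 [P=1 RW=1 US=1 PS=0]
  ✓ 0x25656  — 3 lookups
#1 VA=0x500000AEC (r,kernel):
  L0: frame=0x1C idx=20 entry=0x14000 [P=0 RW=0 US=0 PS=0]
  ⇒ fault: PAGE_NOT_PRESENT  — 1 lookups
#2 VA=0x683E1F8D2 (w,user):
  L0: frame=0x1C idx=26 entry=0x27007 [P=1 RW=1 US=1 PS=0]
  L1: frame=0x27 idx=31 entry=0x28007 [P=1 RW=1 US=1 PS=0]
  L2: frame=0x28 idx=31 entry=0x2A005 [P=1 RW=0 US=1 PS=0]
  ⇒ fault: PROTECTION_VIOLATION  — 3 lookups
#3 VA=0x283816FA4 (w,user):
  L0: frame=0x1C idx=10 entry=0x2E007 [P=1 RW=1 US=1 PS=0]
  L1: frame=0x2E idx=28 entry=0x32007 [P=1 RW=1 US=1 PS=0]
  L2: frame=0x32 idx=22 entry=0x35003 [P=1 RW=1 US=0 PS=0]
  ⇒ fault: PROTECTION_VIOLATION  — 3 lookups
#4 VA=0x64220C656 (r,kernel):
  TLB hit vpn=0x64220C → PA=0x25656

Access #3 PA: FAULT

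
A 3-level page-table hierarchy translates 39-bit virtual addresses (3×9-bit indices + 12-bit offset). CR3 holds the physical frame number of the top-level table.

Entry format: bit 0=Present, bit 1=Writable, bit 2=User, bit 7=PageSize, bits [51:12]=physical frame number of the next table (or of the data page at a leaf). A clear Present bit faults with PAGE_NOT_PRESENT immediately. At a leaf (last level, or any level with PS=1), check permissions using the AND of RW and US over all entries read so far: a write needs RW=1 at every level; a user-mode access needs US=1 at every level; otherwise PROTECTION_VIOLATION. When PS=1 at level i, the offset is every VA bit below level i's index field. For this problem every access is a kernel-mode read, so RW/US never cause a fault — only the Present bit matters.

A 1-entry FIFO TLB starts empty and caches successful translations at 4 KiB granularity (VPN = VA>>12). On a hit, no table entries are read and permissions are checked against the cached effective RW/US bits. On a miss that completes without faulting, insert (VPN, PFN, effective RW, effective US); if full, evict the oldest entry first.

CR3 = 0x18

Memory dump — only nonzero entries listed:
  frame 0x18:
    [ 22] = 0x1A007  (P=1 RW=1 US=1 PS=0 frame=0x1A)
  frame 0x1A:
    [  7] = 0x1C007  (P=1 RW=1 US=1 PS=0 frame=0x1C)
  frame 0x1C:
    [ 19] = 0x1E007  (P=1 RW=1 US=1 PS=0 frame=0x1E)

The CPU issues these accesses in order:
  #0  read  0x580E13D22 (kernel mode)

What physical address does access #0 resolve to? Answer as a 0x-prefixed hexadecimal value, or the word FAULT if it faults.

Per-access translation:
#0 VA=0x580E13D22 (r,kernel):
  lvl0: tbl 0x18, slot 22 ⇒ 0x1A007 (P1/RW1/US1/PS0)
  lvl1: tbl 0x1A, slot 7 ⇒ 0x1C007 (P1/RW1/US1/PS0)
  lvl2: tbl 0x1C, slot 19 ⇒ 0x1E007 (P1/RW1/US1/PS0)
  ✓ 0x1ED22  — 3 lookups

Access #0 PA: 0x1ED22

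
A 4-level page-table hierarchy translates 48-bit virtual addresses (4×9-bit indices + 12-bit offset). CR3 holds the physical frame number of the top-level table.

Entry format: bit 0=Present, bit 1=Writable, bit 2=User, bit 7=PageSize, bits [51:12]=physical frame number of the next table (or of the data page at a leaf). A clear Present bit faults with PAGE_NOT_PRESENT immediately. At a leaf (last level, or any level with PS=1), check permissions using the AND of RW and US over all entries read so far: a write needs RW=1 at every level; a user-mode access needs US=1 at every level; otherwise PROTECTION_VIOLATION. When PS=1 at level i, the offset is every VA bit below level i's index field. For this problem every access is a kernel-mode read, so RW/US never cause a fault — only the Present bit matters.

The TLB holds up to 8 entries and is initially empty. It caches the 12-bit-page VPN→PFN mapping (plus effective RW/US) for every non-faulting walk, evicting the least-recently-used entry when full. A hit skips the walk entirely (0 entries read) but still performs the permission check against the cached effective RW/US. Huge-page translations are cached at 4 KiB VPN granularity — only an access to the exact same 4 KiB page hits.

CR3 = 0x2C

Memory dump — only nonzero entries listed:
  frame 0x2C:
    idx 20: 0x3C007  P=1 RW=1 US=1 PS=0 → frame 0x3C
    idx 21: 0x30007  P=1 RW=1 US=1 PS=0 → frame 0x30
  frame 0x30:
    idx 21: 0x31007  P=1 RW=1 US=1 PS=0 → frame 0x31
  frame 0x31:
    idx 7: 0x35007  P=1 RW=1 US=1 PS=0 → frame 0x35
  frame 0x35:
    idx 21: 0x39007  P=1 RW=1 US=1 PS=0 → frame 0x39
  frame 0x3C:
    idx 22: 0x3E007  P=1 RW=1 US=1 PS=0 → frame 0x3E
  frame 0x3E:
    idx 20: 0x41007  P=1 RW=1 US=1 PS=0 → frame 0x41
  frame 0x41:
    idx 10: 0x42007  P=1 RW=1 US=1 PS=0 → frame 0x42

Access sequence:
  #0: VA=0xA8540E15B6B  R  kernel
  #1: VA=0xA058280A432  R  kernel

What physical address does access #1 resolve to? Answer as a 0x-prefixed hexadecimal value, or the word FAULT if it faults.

Walk each access:
#0 VA=0xA8540E15B6B (r,kernel):
  L0 @0x2C[21] → 0x30007  P=1,RW=1,US=1,PS=0
  L1 @0x30[21] → 0x31007  P=1,RW=1,US=1,PS=0
  L2 @0x31[7] → 0x35007  P=1,RW=1,US=1,PS=0
  L3 @0x35[21] → 0x39007  P=1,RW=1,US=1,PS=0
  → PA=0x39B6B  (4 entries read)
#1 VA=0xA058280A432 (r,kernel):
  L0 @0x2C[20] → 0x3C007  P=1,RW=1,US=1,PS=0
  L1 @0x3C[22] → 0x3E007  P=1,RW=1,US=1,PS=0
  L2 @0x3E[20] → 0x41007  P=1,RW=1,US=1,PS=0
  L3 @0x41[10] → 0x42007  P=1,RW=1,US=1,PS=0
  → PA=0x42432  (4 entries read)

Access #1 PA: 0x42432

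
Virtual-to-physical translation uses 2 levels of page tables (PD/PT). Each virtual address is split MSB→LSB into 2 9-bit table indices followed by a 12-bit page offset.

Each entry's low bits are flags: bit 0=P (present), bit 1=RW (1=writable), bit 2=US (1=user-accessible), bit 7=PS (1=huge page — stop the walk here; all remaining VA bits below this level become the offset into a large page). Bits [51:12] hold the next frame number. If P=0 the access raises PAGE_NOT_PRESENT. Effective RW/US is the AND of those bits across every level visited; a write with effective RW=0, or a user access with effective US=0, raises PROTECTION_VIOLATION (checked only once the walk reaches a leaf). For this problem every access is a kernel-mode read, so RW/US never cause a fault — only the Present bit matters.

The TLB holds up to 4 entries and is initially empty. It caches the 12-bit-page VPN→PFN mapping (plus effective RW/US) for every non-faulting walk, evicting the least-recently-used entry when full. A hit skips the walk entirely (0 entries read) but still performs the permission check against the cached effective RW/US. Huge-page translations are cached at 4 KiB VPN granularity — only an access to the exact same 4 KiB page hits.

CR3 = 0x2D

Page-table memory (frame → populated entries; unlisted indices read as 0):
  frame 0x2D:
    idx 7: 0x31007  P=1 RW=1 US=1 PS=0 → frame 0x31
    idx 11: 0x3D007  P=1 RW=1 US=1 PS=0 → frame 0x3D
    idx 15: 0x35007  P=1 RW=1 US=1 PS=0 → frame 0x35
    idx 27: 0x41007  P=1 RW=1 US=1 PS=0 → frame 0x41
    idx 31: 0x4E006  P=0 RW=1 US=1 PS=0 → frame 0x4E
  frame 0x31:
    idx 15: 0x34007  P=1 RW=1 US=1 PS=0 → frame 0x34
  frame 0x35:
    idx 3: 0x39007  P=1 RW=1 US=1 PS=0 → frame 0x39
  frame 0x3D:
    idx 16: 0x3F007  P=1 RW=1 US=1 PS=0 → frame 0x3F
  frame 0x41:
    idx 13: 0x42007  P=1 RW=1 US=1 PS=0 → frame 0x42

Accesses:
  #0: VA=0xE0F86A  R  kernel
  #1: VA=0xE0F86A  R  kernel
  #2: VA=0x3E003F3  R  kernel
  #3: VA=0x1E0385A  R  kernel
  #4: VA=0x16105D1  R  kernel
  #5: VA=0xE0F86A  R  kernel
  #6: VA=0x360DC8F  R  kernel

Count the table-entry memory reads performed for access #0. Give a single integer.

Walk each access:
#0 VA=0xE0F86A (r,kernel):
  L0: frame=0x2D idx=7 entry=0x31007 [P=1 RW=1 US=1 PS=0]
  L1: frame=0x31 idx=15 entry=0x34007 [P=1 RW=1 US=1 PS=0]
  → PA=0x3486A  (2 entries read)
#1 VA=0xE0F86A (r,kernel):
  TLB hit vpn=0xE0F → PA=0x3486A
#2 VA=0x3E003F3 (r,kernel):
  L0: frame=0x2D idx=31 entry=0x4E006 [P=0 RW=1 US=1 PS=0]
  ⇒ fault: PAGE_NOT_PRESENT  — 1 lookups
#3 VA=0x1E0385A (r,kernel):
  L0: frame=0x2D idx=15 entry=0x35007 [P=1 RW=1 US=1 PS=0]
  L1: frame=0x35 idx=3 entry=0x39007 [P=1 RW=1 US=1 PS=0]
  → PA=0x3985A  (2 entries read)
#4 VA=0x16105D1 (r,kernel):
  L0: frame=0x2D idx=11 entry=0x3D007 [P=1 RW=1 US=1 PS=0]
  L1: frame=0x3D idx=16 entry=0x3F007 [P=1 RW=1 US=1 PS=0]
  → PA=0x3F5D1  (2 entries read)
#5 VA=0xE0F86A (r,kernel):
  TLB hit vpn=0xE0F → PA=0x3486A
#6 VA=0x360DC8F (r,kernel):
  L0: frame=0x2D idx=27 entry=0x41007 [P=1 RW=1 US=1 PS=0]
  L1: frame=0x41 idx=13 entry=0x42007 [P=1 RW=1 US=1 PS=0]
  → PA=0x42C8F  (2 entries read)

Entries read for #0: 2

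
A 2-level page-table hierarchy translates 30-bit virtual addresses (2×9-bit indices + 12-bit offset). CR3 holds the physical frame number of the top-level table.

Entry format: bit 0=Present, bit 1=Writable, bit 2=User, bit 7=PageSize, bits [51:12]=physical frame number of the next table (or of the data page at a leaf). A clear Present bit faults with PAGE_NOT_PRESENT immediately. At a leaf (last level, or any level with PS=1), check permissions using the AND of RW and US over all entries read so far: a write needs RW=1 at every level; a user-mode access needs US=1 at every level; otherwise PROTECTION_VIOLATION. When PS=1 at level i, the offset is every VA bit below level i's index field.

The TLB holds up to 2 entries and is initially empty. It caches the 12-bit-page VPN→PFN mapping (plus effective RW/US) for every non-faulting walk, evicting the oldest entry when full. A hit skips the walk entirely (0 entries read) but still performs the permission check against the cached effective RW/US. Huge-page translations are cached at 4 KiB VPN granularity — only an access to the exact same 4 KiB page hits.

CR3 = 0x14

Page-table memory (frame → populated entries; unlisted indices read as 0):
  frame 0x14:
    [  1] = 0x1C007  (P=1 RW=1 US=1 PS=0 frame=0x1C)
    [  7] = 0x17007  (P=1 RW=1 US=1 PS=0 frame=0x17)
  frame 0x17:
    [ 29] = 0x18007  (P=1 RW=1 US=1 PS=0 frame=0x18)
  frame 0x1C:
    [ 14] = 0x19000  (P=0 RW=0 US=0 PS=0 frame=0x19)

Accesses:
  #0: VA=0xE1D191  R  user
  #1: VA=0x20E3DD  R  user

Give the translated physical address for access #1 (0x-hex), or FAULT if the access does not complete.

Walk each access:
#0 VA=0xE1D191 (r,user):
  L0 @0x14[7] → 0x17007  P=1,RW=1,US=1,PS=0
  L1 @0x17[29] → 0x18007  P=1,RW=1,US=1,PS=0
  → PA=0x18191  (2 entries read)
#1 VA=0x20E3DD (r,user):
  L0 @0x14[1] → 0x1C007  P=1,RW=1,US=1,PS=0
  L1 @0x1C[14] → 0x19000  P=0,RW=0,US=0,PS=0
  ⇒ fault: PAGE_NOT_PRESENT  — 2 lookups

Access #1 PA: FAULT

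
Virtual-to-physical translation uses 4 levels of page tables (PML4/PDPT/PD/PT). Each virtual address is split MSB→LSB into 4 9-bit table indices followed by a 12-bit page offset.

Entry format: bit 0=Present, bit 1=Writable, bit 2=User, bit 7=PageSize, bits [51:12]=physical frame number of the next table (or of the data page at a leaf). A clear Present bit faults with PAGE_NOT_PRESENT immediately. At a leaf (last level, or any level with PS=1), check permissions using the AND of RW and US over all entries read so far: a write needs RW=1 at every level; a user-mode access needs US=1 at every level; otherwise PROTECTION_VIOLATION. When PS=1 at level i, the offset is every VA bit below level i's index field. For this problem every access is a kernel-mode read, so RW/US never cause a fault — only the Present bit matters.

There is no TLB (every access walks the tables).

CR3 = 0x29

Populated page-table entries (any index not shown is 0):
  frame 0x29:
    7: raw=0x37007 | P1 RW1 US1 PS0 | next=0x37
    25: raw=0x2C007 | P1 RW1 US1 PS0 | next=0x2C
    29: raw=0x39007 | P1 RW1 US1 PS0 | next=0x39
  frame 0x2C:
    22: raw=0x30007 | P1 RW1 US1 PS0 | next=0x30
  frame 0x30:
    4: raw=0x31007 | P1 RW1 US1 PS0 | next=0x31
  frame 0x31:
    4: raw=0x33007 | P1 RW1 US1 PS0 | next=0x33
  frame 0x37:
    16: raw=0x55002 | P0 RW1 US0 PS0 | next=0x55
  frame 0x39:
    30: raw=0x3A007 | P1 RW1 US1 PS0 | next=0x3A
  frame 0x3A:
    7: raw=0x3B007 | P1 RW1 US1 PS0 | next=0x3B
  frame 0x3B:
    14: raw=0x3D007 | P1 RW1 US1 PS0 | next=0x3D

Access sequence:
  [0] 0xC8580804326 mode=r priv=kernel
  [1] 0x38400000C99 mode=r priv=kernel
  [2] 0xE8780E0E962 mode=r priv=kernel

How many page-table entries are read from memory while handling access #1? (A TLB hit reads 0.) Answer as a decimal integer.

Per-access translation:
#0 VA=0xC8580804326 (r,kernel):
  L0: frame=0x29 idx=25 entry=0x2C007 [P=1 RW=1 US=1 PS=0]
  L1: frame=0x2C idx=22 entry=0x30007 [P=1 RW=1 US=1 PS=0]
  L2: frame=0x30 idx=4 entry=0x31007 [P=1 RW=1 US=1 PS=0]
  L3: frame=0x31 idx=4 entry=0x33007 [P=1 RW=1 US=1 PS=0]
  → PA=0x33326  (4 entries read)
#1 VA=0x38400000C99 (r,kernel):
  L0: frame=0x29 idx=7 entry=0x37007 [P=1 RW=1 US=1 PS=0]
  L1: frame=0x37 idx=16 entry=0x55002 [P=0 RW=1 US=0 PS=0]
  ⇒ fault: PAGE_NOT_PRESENT  — 2 lookups
#2 VA=0xE8780E0E962 (r,kernel):
  L0: frame=0x29 idx=29 entry=0x39007 [P=1 RW=1 US=1 PS=0]
  L1: frame=0x39 idx=30 entry=0x3A007 [P=1 RW=1 US=1 PS=0]
  L2: frame=0x3A idx=7 entry=0x3B007 [P=1 RW=1 US=1 PS=0]
  L3: frame=0x3B idx=14 entry=0x3D007 [P=1 RW=1 US=1 PS=0]
  → PA=0x3D962  (4 entries read)

Entries read for #1: 2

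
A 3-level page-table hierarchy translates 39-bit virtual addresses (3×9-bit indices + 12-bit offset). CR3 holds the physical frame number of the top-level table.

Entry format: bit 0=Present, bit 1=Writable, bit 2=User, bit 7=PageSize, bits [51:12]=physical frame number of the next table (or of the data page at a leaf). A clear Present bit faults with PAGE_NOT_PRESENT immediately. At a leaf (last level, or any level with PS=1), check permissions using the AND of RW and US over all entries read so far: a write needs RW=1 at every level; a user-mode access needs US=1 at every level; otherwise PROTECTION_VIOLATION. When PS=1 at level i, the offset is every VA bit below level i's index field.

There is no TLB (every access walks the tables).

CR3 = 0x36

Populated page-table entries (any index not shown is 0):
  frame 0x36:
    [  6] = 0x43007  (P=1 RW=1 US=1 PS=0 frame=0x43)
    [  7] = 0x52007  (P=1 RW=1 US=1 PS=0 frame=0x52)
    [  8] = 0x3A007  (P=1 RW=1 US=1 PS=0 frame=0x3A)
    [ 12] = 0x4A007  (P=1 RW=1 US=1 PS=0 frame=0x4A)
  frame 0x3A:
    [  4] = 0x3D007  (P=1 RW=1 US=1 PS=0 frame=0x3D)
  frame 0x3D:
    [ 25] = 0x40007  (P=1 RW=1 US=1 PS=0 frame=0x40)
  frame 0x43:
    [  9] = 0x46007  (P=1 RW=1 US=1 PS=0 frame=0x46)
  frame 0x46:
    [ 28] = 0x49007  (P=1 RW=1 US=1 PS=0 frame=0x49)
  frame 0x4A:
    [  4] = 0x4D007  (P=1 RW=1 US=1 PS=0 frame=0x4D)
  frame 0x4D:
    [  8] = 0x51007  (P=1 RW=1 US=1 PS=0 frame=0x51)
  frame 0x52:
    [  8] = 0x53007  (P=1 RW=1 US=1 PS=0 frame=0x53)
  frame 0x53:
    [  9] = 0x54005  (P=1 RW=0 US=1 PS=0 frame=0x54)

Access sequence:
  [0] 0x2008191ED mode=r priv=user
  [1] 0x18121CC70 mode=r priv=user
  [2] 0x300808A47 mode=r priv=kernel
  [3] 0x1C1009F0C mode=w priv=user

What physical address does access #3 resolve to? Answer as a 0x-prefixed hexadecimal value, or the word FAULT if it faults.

Per-access translation:
#0 VA=0x2008191ED (r,user):
  L0: frame=0x36 idx=8 entry=0x3A007 [P=1 RW=1 US=1 PS=0]
  L1: frame=0x3A idx=4 entry=0x3D007 [P=1 RW=1 US=1 PS=0]
  L2: frame=0x3D idx=25 entry=0x40007 [P=1 RW=1 US=1 PS=0]
  ⇒ phys 0x401ED  [3 reads]
#1 VA=0x18121CC70 (r,user):
  L0: frame=0x36 idx=6 entry=0x43007 [P=1 RW=1 US=1 PS=0]
  L1: frame=0x43 idx=9 entry=0x46007 [P=1 RW=1 US=1 PS=0]
  L2: frame=0x46 idx=28 entry=0x49007 [P=1 RW=1 US=1 PS=0]
  ⇒ phys 0x49C70  [3 reads]
#2 VA=0x300808A47 (r,kernel):
  L0: frame=0x36 idx=12 entry=0x4A007 [P=1 RW=1 US=1 PS=0]
  L1: frame=0x4A idx=4 entry=0x4D007 [P=1 RW=1 US=1 PS=0]
  L2: frame=0x4D idx=8 entry=0x51007 [P=1 RW=1 US=1 PS=0]
  ⇒ phys 0x51A47  [3 reads]
#3 VA=0x1C1009F0C (w,user):
  L0: frame=0x36 idx=7 entry=0x52007 [P=1 RW=1 US=1 PS=0]
  L1: frame=0x52 idx=8 entry=0x53007 [P=1 RW=1 US=1 PS=0]
  L2: frame=0x53 idx=9 entry=0x54005 [P=1 RW=0 US=1 PS=0]
  ✗ PROTECTION_VIOLATION  [3 reads]

Access #3 PA: FAULT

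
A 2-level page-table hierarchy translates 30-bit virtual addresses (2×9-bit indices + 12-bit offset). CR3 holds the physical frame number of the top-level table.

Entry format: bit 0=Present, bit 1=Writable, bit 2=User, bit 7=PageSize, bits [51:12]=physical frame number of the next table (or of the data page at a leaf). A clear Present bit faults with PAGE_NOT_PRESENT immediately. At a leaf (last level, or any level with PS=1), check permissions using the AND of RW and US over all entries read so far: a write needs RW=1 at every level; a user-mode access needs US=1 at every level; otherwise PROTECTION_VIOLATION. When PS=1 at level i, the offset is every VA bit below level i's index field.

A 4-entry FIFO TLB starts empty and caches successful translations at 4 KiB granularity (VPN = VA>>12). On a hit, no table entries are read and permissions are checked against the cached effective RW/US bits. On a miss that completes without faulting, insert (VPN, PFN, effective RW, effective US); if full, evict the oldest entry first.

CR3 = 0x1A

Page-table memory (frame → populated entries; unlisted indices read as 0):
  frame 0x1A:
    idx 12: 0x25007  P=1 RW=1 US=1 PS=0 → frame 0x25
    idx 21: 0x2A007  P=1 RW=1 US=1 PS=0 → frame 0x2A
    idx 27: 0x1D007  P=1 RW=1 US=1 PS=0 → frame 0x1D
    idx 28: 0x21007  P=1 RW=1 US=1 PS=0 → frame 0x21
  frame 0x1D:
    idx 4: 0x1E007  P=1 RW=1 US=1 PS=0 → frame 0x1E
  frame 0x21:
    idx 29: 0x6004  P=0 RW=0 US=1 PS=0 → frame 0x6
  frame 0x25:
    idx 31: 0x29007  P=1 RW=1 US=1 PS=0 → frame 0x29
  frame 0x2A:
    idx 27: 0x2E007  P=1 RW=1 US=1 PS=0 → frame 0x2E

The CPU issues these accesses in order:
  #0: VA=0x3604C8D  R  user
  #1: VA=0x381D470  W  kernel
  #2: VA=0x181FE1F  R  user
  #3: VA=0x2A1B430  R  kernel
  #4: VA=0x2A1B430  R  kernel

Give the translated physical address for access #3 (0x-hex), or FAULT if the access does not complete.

Per-access translation:
#0 VA=0x3604C8D (r,user):
  lvl0: tbl 0x1A, slot 27 ⇒ 0x1D007 (P1/RW1/US1/PS0)
  lvl1: tbl 0x1D, slot 4 ⇒ 0x1E007 (P1/RW1/US1/PS0)
  ⇒ phys 0x1EC8D  [2 reads]
#1 VA=0x381D470 (w,kernel):
  lvl0: tbl 0x1A, slot 28 ⇒ 0x21007 (P1/RW1/US1/PS0)
  lvl1: tbl 0x21, slot 29 ⇒ 0x6004 (P0/RW0/US1/PS0)
  → PAGE_NOT_PRESENT  (2 entries read)
#2 VA=0x181FE1F (r,user):
  lvl0: tbl 0x1A, slot 12 ⇒ 0x25007 (P1/RW1/US1/PS0)
  lvl1: tbl 0x25, slot 31 ⇒ 0x29007 (P1/RW1/US1/PS0)
  ⇒ phys 0x29E1F  [2 reads]
#3 VA=0x2A1B430 (r,kernel):
  lvl0: tbl 0x1A, slot 21 ⇒ 0x2A007 (P1/RW1/US1/PS0)
  lvl1: tbl 0x2A, slot 27 ⇒ 0x2E007 (P1/RW1/US1/PS0)
  ⇒ phys 0x2E430  [2 reads]
#4 VA=0x2A1B430 (r,kernel):
  TLB hit vpn=0x2A1B → PA=0x2E430

Access #3 PA: 0x2E430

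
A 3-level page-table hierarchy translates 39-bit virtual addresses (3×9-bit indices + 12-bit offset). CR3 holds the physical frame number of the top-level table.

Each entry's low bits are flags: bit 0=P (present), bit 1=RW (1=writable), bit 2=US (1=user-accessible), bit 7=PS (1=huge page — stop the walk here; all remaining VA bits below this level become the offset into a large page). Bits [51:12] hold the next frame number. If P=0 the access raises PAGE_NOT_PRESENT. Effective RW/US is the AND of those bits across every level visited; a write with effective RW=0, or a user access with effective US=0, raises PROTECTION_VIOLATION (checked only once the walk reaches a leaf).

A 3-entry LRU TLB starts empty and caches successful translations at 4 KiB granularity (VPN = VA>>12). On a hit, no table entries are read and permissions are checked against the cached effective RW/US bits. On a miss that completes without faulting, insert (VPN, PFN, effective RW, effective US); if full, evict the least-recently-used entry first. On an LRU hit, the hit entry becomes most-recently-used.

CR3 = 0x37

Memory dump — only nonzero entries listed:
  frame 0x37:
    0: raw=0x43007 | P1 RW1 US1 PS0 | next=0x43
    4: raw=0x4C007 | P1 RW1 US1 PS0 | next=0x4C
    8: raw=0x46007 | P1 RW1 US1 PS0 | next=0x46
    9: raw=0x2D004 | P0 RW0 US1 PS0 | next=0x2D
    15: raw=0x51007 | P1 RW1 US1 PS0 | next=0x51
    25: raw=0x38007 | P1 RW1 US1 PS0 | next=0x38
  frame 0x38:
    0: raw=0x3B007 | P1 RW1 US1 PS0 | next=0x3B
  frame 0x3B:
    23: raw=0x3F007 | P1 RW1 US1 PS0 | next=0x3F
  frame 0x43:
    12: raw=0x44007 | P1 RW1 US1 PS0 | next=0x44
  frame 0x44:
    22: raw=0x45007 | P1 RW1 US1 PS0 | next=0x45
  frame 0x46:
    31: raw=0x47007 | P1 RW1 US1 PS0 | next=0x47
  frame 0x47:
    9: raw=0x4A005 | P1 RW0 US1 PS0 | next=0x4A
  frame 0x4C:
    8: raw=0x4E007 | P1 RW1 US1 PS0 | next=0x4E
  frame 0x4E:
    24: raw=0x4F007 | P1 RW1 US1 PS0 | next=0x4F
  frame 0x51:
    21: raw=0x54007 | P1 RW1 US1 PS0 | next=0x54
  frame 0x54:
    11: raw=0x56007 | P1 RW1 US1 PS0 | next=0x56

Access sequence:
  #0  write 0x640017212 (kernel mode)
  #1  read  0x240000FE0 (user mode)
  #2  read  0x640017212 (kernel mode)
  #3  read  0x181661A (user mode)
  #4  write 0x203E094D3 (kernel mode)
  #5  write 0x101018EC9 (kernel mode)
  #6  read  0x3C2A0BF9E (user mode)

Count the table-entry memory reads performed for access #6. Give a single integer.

Walk each access:
#0 VA=0x640017212 (w,kernel):
  [0] read 0x37 idx=25: raw=0x38007 flags P=1 W=1 U=1 S=0
  [1] read 0x38 idx=0: raw=0x3B007 flags P=1 W=1 U=1 S=0
  [2] read 0x3B idx=23: raw=0x3F007 flags P=1 W=1 U=1 S=0
  ⇒ phys 0x3F212  [3 reads]
#1 VA=0x240000FE0 (r,user):
  [0] read 0x37 idx=9: raw=0x2D004 flags P=0 W=0 U=1 S=0
  ⇒ fault: PAGE_NOT_PRESENT  — 1 lookups
#2 VA=0x640017212 (r,kernel):
  TLB hit vpn=0x640017 → PA=0x3F212
#3 VA=0x181661A (r,user):
  [0] read 0x37 idx=0: raw=0x43007 flags P=1 W=1 U=1 S=0
  [1] read 0x43 idx=12: raw=0x44007 flags P=1 W=1 U=1 S=0
  [2] read 0x44 idx=22: raw=0x45007 flags P=1 W=1 U=1 S=0
  ⇒ phys 0x4561A  [3 reads]
#4 VA=0x203E094D3 (w,kernel):
  [0] read 0x37 idx=8: raw=0x46007 flags P=1 W=1 U=1 S=0
  [1] read 0x46 idx=31: raw=0x47007 flags P=1 W=1 U=1 S=0
  [2] read 0x47 idx=9: raw=0x4A005 flags P=1 W=0 U=1 S=0
  ⇒ fault: PROTECTION_VIOLATION  — 3 lookups
#5 VA=0x101018EC9 (w,kernel):
  [0] read 0x37 idx=4: raw=0x4C007 flags P=1 W=1 U=1 S=0
  [1] read 0x4C idx=8: raw=0x4E007 flags P=1 W=1 U=1 S=0
  [2] read 0x4E idx=24: raw=0x4F007 flags P=1 W=1 U=1 S=0
  ⇒ phys 0x4FEC9  [3 reads]
#6 VA=0x3C2A0BF9E (r,user):
  [0] read 0x37 idx=15: raw=0x51007 flags P=1 W=1 U=1 S=0
  [1] read 0x51 idx=21: raw=0x54007 flags P=1 W=1 U=1 S=0
  [2] read 0x54 idx=11: raw=0x56007 flags P=1 W=1 U=1 S=0
  ⇒ phys 0x56F9E  [3 reads]

Entries read for #6: 3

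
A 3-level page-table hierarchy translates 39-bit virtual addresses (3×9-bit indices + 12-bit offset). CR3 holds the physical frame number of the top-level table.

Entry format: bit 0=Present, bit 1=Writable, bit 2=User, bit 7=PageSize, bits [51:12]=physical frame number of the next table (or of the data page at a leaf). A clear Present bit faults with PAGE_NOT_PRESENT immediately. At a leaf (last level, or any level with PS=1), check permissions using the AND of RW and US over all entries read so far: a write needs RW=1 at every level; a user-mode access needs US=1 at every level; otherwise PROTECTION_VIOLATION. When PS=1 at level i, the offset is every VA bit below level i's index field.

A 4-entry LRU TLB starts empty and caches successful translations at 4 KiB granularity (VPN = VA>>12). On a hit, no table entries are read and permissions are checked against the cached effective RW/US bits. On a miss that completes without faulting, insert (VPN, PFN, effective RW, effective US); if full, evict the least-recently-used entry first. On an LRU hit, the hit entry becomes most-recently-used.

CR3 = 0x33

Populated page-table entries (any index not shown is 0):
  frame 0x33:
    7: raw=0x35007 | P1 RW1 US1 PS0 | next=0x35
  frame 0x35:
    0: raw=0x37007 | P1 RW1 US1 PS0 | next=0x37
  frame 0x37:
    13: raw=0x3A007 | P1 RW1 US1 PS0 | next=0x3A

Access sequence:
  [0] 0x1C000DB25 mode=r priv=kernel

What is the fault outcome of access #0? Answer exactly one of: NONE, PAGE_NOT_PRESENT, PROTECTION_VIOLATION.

Walk each access:
#0 VA=0x1C000DB25 (r,kernel):
  L0 @0x33[7] → 0x35007  P=1,RW=1,US=1,PS=0
  L1 @0x35[0] → 0x37007  P=1,RW=1,US=1,PS=0
  L2 @0x37[13] → 0x3A007  P=1,RW=1,US=1,PS=0
  ✓ 0x3AB25  — 3 lookups

Access #0 fault: NONE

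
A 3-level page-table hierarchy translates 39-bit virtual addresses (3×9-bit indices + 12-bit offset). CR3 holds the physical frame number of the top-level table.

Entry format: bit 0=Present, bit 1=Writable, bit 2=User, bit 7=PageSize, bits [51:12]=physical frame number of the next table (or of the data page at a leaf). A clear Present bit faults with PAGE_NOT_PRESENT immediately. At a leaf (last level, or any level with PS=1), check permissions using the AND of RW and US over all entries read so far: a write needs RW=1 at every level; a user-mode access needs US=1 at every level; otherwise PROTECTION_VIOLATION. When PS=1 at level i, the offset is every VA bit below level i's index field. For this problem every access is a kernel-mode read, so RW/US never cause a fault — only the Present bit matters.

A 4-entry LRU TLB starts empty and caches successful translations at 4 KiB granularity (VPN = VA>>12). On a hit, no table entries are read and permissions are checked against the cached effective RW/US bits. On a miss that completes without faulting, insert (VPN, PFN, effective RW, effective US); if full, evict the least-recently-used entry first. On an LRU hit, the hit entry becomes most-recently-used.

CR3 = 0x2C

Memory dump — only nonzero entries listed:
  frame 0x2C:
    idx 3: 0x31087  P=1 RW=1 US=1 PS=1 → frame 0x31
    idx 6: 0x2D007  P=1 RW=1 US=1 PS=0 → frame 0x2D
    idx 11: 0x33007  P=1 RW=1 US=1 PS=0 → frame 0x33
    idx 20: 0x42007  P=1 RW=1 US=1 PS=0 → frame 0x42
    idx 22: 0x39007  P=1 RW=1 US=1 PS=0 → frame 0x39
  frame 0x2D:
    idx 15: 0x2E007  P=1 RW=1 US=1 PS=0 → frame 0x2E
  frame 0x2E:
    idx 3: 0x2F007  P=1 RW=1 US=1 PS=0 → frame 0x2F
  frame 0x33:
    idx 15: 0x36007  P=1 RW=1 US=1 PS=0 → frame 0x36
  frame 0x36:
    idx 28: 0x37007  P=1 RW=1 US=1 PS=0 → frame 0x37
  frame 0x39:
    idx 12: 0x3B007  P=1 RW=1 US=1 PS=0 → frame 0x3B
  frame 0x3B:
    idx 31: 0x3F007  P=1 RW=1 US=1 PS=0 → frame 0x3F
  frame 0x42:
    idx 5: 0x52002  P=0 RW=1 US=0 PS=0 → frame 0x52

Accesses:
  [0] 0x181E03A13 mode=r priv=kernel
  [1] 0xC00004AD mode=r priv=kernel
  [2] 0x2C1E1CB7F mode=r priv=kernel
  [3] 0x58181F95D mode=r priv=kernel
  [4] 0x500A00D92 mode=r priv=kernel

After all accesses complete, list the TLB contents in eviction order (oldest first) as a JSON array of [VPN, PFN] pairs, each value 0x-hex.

Per-access translation:
#0 VA=0x181E03A13 (r,kernel):
  L0: frame=0x2C idx=6 entry=0x2D007 [P=1 RW=1 US=1 PS=0]
  L1: frame=0x2D idx=15 entry=0x2E007 [P=1 RW=1 US=1 PS=0]
  L2: frame=0x2E idx=3 entry=0x2F007 [P=1 RW=1 US=1 PS=0]
  ✓ 0x2FA13  — 3 lookups
#1 VA=0xC00004AD (r,kernel):
  L0: frame=0x2C idx=3 entry=0x31087 [P=1 RW=1 US=1 PS=1]
  ✓ 0x314AD (huge @L0)  — 1 lookups
#2 VA=0x2C1E1CB7F (r,kernel):
  L0: frame=0x2C idx=11 entry=0x33007 [P=1 RW=1 US=1 PS=0]
  L1: frame=0x33 idx=15 entry=0x36007 [P=1 RW=1 US=1 PS=0]
  L2: frame=0x36 idx=28 entry=0x37007 [P=1 RW=1 US=1 PS=0]
  ✓ 0x37B7F  — 3 lookups
#3 VA=0x58181F95D (r,kernel):
  L0: frame=0x2C idx=22 entry=0x39007 [P=1 RW=1 US=1 PS=0]
  L1: frame=0x39 idx=12 entry=0x3B007 [P=1 RW=1 US=1 PS=0]
  L2: frame=0x3B idx=31 entry=0x3F007 [P=1 RW=1 US=1 PS=0]
  ✓ 0x3F95D  — 3 lookups
#4 VA=0x500A00D92 (r,kernel):
  L0: frame=0x2C idx=20 entry=0x42007 [P=1 RW=1 US=1 PS=0]
  L1: frame=0x42 idx=5 entry=0x52002 [P=0 RW=1 US=0 PS=0]
  ✗ PAGE_NOT_PRESENT  [2 reads]

TLB: [["0x181E03", "0x2F"], ["0xC0000", "0x31"], ["0x2C1E1C", "0x37"], ["0x58181F", "0x3F"]]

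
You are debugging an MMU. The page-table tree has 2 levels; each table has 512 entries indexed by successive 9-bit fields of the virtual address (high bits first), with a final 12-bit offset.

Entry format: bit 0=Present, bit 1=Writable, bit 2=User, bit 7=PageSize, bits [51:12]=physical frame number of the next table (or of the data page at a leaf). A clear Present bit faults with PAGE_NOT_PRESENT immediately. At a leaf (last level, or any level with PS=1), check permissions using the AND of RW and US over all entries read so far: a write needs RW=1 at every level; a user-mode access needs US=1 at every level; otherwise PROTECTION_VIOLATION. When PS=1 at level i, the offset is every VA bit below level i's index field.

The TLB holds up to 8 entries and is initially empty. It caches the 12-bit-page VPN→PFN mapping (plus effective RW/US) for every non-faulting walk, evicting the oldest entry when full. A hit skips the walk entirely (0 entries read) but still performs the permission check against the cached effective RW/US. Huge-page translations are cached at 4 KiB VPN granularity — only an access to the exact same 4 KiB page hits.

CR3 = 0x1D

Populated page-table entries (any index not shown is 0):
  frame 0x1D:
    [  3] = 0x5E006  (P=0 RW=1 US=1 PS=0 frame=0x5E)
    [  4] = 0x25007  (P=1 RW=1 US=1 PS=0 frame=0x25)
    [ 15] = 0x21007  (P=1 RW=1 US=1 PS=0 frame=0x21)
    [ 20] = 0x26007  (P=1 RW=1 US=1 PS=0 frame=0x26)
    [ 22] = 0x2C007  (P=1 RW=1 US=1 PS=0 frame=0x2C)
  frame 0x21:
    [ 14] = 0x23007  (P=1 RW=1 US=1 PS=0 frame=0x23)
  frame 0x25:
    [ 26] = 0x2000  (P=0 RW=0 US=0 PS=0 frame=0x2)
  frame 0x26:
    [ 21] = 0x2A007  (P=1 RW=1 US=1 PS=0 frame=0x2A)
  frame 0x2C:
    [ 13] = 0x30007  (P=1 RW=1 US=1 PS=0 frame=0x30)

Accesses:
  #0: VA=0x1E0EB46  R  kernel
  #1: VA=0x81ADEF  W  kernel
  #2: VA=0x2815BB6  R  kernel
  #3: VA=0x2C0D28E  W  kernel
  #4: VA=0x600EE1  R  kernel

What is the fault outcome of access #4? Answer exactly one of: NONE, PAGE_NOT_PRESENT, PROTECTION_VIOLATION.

Per-access translation:
#0 VA=0x1E0EB46 (r,kernel):
  L0: frame=0x1D idx=15 entry=0x21007 [P=1 RW=1 US=1 PS=0]
  L1: frame=0x21 idx=14 entry=0x23007 [P=1 RW=1 US=1 PS=0]
  ⇒ phys 0x23B46  [2 reads]
#1 VA=0x81ADEF (w,kernel):
  L0: frame=0x1D idx=4 entry=0x25007 [P=1 RW=1 US=1 PS=0]
  L1: frame=0x25 idx=26 entry=0x2000 [P=0 RW=0 US=0 PS=0]
  ⇒ fault: PAGE_NOT_PRESENT  — 2 lookups
#2 VA=0x2815BB6 (r,kernel):
  L0: frame=0x1D idx=20 entry=0x26007 [P=1 RW=1 US=1 PS=0]
  L1: frame=0x26 idx=21 entry=0x2A007 [P=1 RW=1 US=1 PS=0]
  ⇒ phys 0x2ABB6  [2 reads]
#3 VA=0x2C0D28E (w,kernel):
  L0: frame=0x1D idx=22 entry=0x2C007 [P=1 RW=1 US=1 PS=0]
  L1: frame=0x2C idx=13 entry=0x30007 [P=1 RW=1 US=1 PS=0]
  ⇒ phys 0x3028E  [2 reads]
#4 VA=0x600EE1 (r,kernel):
  L0: frame=0x1D idx=3 entry=0x5E006 [P=0 RW=1 US=1 PS=0]
  ⇒ fault: PAGE_NOT_PRESENT  — 1 lookups

Access #4 fault: PAGE_NOT_PRESENT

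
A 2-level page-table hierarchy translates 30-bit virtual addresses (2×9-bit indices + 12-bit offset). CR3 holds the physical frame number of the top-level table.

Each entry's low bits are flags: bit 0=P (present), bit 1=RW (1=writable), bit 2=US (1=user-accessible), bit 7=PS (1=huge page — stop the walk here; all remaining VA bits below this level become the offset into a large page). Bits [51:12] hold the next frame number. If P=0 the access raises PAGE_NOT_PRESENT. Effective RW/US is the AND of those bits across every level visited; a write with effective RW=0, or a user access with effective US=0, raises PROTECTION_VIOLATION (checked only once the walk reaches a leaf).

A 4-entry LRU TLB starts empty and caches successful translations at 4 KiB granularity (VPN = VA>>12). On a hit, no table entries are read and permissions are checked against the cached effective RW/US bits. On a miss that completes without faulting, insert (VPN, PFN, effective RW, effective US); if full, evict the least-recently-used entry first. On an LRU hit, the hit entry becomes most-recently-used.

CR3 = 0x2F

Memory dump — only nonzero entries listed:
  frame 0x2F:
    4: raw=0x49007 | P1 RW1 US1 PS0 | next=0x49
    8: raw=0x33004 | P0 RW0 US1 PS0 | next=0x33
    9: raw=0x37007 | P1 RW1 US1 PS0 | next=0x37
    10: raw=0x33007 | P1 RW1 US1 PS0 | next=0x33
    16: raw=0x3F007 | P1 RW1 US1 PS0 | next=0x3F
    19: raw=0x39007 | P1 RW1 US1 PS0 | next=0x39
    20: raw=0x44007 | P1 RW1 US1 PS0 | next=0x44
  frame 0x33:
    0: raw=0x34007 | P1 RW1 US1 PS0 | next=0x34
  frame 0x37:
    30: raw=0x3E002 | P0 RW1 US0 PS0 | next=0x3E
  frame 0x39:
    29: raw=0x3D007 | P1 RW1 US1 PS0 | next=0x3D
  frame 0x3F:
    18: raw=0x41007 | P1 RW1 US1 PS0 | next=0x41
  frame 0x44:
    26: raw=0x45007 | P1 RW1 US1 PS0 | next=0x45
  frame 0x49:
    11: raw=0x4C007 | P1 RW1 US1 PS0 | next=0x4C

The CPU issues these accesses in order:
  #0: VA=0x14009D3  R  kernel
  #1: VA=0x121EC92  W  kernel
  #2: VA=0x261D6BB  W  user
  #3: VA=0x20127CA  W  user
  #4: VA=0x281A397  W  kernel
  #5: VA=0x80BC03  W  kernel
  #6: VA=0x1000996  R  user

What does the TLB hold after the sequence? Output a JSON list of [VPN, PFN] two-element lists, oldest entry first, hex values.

Trace:
#0 VA=0x14009D3 (r,kernel):
  L0: frame=0x2F idx=10 entry=0x33007 [P=1 RW=1 US=1 PS=0]
  L1: frame=0x33 idx=0 entry=0x34007 [P=1 RW=1 US=1 PS=0]
  ✓ 0x349D3  — 2 lookups
#1 VA=0x121EC92 (w,kernel):
  L0: frame=0x2F idx=9 entry=0x37007 [P=1 RW=1 US=1 PS=0]
  L1: frame=0x37 idx=30 entry=0x3E002 [P=0 RW=1 US=0 PS=0]
  ✗ PAGE_NOT_PRESENT  [2 reads]
#2 VA=0x261D6BB (w,user):
  L0: frame=0x2F idx=19 entry=0x39007 [P=1 RW=1 US=1 PS=0]
  L1: frame=0x39 idx=29 entry=0x3D007 [P=1 RW=1 US=1 PS=0]
  ✓ 0x3D6BB  — 2 lookups
#3 VA=0x20127CA (w,user):
  L0: frame=0x2F idx=16 entry=0x3F007 [P=1 RW=1 US=1 PS=0]
  L1: frame=0x3F idx=18 entry=0x41007 [P=1 RW=1 US=1 PS=0]
  ✓ 0x417CA  — 2 lookups
#4 VA=0x281A397 (w,kernel):
  L0: frame=0x2F idx=20 entry=0x44007 [P=1 RW=1 US=1 PS=0]
  L1: frame=0x44 idx=26 entry=0x45007 [P=1 RW=1 US=1 PS=0]
  ✓ 0x45397  — 2 lookups
#5 VA=0x80BC03 (w,kernel):
  L0: frame=0x2F idx=4 entry=0x49007 [P=1 RW=1 US=1 PS=0]
  L1: frame=0x49 idx=11 entry=0x4C007 [P=1 RW=1 US=1 PS=0]
  ✓ 0x4CC03  — 2 lookups
#6 VA=0x1000996 (r,user):
  L0: frame=0x2F idx=8 entry=0x33004 [P=0 RW=0 US=1 PS=0]
  ✗ PAGE_NOT_PRESENT  [1 reads]

TLB: [["0x261D", "0x3D"], ["0x2012", "0x41"], ["0x281A", "0x45"], ["0x80B", "0x4C"]]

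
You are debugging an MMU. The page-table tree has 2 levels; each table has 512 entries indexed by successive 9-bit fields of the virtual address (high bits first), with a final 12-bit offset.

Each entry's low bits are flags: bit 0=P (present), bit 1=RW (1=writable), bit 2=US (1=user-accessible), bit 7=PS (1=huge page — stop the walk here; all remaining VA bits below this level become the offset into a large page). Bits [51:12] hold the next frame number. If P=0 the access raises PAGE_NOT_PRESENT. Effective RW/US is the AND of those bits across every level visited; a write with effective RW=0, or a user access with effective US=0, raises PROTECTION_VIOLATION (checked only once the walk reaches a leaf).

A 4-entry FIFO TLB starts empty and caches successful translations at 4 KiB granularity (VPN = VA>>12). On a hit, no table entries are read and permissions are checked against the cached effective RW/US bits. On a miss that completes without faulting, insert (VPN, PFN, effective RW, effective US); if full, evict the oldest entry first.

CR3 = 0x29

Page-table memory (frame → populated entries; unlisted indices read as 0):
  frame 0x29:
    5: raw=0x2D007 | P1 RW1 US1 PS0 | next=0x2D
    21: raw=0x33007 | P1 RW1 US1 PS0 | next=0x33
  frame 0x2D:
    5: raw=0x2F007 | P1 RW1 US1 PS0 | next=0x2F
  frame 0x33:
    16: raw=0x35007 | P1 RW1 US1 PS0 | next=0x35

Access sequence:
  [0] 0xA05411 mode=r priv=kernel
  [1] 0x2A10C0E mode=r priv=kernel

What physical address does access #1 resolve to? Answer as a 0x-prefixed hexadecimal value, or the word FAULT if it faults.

Per-access translation:
#0 VA=0xA05411 (r,kernel):
  L0: frame=0x29 idx=5 entry=0x2D007 [P=1 RW=1 US=1 PS=0]
  L1: frame=0x2D idx=5 entry=0x2F007 [P=1 RW=1 US=1 PS=0]
  ✓ 0x2F411  — 2 lookups
#1 VA=0x2A10C0E (r,kernel):
  L0: frame=0x29 idx=21 entry=0x33007 [P=1 RW=1 US=1 PS=0]
  L1: frame=0x33 idx=16 entry=0x35007 [P=1 RW=1 US=1 PS=0]
  ✓ 0x35C0E  — 2 lookups

Access #1 PA: 0x35C0E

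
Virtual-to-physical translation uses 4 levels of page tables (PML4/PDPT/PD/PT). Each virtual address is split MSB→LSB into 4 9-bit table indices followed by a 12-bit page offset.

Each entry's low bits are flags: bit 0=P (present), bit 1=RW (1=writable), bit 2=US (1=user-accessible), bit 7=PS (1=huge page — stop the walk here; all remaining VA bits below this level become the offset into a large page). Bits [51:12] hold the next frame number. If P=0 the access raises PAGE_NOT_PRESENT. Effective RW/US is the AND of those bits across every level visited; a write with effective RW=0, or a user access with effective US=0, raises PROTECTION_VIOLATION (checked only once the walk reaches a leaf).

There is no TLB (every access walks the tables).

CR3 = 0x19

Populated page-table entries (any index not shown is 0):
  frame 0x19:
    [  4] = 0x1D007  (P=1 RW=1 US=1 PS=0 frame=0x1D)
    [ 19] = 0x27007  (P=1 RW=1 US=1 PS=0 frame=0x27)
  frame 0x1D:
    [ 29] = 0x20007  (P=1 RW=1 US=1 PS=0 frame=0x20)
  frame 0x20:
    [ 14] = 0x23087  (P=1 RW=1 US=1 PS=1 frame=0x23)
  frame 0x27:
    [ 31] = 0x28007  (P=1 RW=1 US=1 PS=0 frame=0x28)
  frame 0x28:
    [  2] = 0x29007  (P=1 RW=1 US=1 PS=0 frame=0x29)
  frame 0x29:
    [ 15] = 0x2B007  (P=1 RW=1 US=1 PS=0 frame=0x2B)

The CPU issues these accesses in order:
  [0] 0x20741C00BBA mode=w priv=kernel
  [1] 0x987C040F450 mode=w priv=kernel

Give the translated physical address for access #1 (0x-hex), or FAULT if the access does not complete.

Walk each access:
#0 VA=0x20741C00BBA (w,kernel):
  [0] read 0x19 idx=4: raw=0x1D007 flags P=1 W=1 U=1 S=0
  [1] read 0x1D idx=29: raw=0x20007 flags P=1 W=1 U=1 S=0
  [2] read 0x20 idx=14: raw=0x23087 flags P=1 W=1 U=1 S=1
  ⇒ phys 0x23BBA (huge @L2)  [3 reads]
#1 VA=0x987C040F450 (w,kernel):
  [0] read 0x19 idx=19: raw=0x27007 flags P=1 W=1 U=1 S=0
  [1] read 0x27 idx=31: raw=0x28007 flags P=1 W=1 U=1 S=0
  [2] read 0x28 idx=2: raw=0x29007 flags P=1 W=1 U=1 S=0
  [3] read 0x29 idx=15: raw=0x2B007 flags P=1 W=1 U=1 S=0
  ⇒ phys 0x2B450  [4 reads]

Access #1 PA: 0x2B450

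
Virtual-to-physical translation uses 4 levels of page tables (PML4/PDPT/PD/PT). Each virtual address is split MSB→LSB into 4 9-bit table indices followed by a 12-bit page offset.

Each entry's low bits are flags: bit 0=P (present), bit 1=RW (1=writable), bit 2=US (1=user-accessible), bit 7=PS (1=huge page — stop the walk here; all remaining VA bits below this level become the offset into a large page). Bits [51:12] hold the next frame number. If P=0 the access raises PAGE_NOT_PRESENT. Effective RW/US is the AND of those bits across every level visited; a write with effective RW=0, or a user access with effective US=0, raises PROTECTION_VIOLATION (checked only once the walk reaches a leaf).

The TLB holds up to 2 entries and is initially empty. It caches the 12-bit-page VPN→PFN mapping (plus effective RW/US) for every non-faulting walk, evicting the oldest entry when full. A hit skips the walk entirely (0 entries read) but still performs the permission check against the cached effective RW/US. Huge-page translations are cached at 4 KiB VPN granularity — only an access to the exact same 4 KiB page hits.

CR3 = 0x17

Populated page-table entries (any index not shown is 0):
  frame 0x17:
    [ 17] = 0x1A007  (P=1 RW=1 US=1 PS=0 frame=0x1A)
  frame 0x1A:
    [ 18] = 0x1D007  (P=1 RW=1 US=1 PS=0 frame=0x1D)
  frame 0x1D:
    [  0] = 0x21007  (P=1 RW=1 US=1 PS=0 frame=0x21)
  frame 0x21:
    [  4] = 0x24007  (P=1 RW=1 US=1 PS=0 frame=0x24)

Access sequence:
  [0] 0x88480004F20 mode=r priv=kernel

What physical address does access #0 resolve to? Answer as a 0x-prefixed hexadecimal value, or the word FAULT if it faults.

Walk each access:
#0 VA=0x88480004F20 (r,kernel):
  lvl0: tbl 0x17, slot 17 ⇒ 0x1A007 (P1/RW1/US1/PS0)
  lvl1: tbl 0x1A, slot 18 ⇒ 0x1D007 (P1/RW1/US1/PS0)
  lvl2: tbl 0x1D, slot 0 ⇒ 0x21007 (P1/RW1/US1/PS0)
  lvl3: tbl 0x21, slot 4 ⇒ 0x24007 (P1/RW1/US1/PS0)
  → PA=0x24F20  (4 entries read)

Access #0 PA: 0x24F20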